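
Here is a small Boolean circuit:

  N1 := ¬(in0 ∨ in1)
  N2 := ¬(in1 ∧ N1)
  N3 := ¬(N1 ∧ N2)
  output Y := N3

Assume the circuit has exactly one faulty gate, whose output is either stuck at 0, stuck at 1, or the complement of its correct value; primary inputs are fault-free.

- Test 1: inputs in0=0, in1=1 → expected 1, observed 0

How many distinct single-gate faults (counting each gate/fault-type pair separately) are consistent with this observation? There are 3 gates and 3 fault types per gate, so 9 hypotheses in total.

2

Fault-free: N1=0, N2=1, N3=1 → 1. Observed 0.
  N1 stuck-at-0: output 1 ✗
  N1 stuck-at-1: output 1 ✗
  N1 inverted output: output 1 ✗
  N2 stuck-at-0: output 1 ✗
  N2 stuck-at-1: output 1 ✗
  N2 inverted output: output 1 ✗
  N3 stuck-at-0: output 0 ✓
  N3 stuck-at-1: output 1 ✗
  N3 inverted output: output 0 ✓
Consistent faults: {N3 stuck-at-0, N3 inverted output} — 2 in all.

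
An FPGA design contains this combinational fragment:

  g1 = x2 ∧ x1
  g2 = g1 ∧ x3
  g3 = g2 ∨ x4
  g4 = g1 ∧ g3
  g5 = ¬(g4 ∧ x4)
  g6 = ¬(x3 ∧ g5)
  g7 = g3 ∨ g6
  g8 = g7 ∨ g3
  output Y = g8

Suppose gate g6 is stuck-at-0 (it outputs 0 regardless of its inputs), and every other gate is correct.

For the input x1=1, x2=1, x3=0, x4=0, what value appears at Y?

Propagate with g6 forced: g1=1, g2=0, g3=0, g4=0, g5=1, g6=0 [stuck-at-0], g7=0, g8=0.
So Y = 0. (Without the fault it would be 1.)

0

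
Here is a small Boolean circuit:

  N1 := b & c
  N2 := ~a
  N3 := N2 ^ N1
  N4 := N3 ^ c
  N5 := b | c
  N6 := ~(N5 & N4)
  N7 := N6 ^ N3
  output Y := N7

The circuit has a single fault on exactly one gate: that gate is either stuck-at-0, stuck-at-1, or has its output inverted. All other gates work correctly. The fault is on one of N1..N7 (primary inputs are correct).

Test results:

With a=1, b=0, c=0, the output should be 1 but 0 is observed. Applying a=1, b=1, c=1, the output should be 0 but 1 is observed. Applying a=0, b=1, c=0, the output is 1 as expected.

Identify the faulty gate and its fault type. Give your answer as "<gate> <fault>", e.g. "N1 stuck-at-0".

Fault-free values for test 1 (a=1, b=0, c=0): N1=0, N2=0, N3=0, N4=0, N5=0, N6=1, N7=1, giving Y=1. Observed 0.
Test 1: faults giving observed 0 are {N1 stuck-at-1, N1 inverted output, N2 stuck-at-1, N2 inverted output, N3 stuck-at-1, N3 inverted output, N6 stuck-at-0, N6 inverted output, N7 stuck-at-0, N7 inverted output}.
Test 2 (a=1, b=1, c=1): fault-free N1=1, N2=0, N3=1, N4=0, N5=1, N6=1, N7=0 → 0; observed 1. Eliminates N1 stuck-at-1, N1 inverted output, N2 stuck-at-1, N2 inverted output, N3 stuck-at-1, N3 inverted output, N7 stuck-at-0.
Test 3 (a=0, b=1, c=0): fault-free N1=0, N2=1, N3=1, N4=1, N5=1, N6=0, N7=1 → 1; observed 1. Eliminates N6 inverted output, N7 inverted output.
Only N6 stuck-at-0 is consistent with every test.

N6 stuck-at-0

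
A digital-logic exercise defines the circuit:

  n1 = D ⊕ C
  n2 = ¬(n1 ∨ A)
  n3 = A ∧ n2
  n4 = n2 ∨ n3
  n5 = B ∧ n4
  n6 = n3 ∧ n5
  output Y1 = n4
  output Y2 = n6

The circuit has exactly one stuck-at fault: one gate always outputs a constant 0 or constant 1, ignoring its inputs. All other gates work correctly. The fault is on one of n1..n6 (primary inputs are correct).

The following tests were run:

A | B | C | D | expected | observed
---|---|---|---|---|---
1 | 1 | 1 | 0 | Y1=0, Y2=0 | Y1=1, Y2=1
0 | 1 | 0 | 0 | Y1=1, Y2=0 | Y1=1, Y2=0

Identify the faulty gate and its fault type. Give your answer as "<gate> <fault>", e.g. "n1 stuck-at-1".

n2 stuck-at-1

Fault-free values for test 1 (A=1, B=1, C=1, D=0): n1=1, n2=0, n3=0, n4=0, n5=0, n6=0, giving Y1=0, Y2=0. Observed Y1=1, Y2=1.
Test 1: faults giving observed Y1=1, Y2=1 are {n2 stuck-at-1, n3 stuck-at-1}.
Test 2 (A=0, B=1, C=0, D=0): fault-free n1=0, n2=1, n3=0, n4=1, n5=1, n6=0 → Y1=1, Y2=0; observed Y1=1, Y2=0. Eliminates n3 stuck-at-1.
Only n2 stuck-at-1 is consistent with every test.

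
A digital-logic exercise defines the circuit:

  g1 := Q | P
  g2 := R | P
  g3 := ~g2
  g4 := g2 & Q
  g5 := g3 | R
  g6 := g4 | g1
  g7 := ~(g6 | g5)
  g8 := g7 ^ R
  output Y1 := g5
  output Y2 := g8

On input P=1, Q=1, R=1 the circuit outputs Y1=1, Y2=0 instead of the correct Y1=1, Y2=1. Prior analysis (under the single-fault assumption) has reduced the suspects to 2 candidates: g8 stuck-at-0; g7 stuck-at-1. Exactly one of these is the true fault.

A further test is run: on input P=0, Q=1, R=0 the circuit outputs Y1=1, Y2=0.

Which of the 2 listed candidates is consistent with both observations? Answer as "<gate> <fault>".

g8 stuck-at-0

Evaluate each candidate on input P=0, Q=1, R=0:
  g8 stuck-at-0: g1=1, g2=0, g3=1, g4=0, g5=1, g6=1, g7=0, g8=0 [stuck-at-0] → Y1=1, Y2=0 — matches
  g7 stuck-at-1: g1=1, g2=0, g3=1, g4=0, g5=1, g6=1, g7=1 [stuck-at-1], g8=1 → Y1=1, Y2=1 — eliminated
Only g8 stuck-at-0 reproduces the observed Y1=1, Y2=0.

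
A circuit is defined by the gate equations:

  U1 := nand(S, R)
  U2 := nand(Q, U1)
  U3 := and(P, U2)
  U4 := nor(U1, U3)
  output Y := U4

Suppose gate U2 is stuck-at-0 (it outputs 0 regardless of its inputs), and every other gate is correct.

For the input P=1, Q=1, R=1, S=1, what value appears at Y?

1

Propagate with U2 forced: U1=0, U2=0 [stuck-at-0], U3=0, U4=1.
So Y = 1. (Without the fault it would be 0.)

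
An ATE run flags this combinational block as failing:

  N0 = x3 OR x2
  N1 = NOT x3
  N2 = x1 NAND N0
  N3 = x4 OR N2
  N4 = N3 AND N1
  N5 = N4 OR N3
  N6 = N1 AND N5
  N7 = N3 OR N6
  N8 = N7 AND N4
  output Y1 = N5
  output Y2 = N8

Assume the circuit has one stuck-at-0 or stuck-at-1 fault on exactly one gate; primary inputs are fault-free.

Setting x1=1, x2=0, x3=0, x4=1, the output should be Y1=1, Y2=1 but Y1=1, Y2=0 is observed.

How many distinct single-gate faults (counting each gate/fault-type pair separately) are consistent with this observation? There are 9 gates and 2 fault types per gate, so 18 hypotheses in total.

4

Fault-free: N0=0, N1=1, N2=1, N3=1, N4=1, N5=1, N6=1, N7=1, N8=1 → Y1=1, Y2=1. Observed Y1=1, Y2=0.
  N0: none of the 2 fault types match ✗
  N1: stuck-at-0 ✓; others ✗
  N2: none of the 2 fault types match ✗
  N3: none of the 2 fault types match ✗
  N4: stuck-at-0 ✓; others ✗
  N5: none of the 2 fault types match ✗
  N6: none of the 2 fault types match ✗
  N7: stuck-at-0 ✓; others ✗
  N8: stuck-at-0 ✓; others ✗
Consistent faults: {N1 stuck-at-0, N4 stuck-at-0, N7 stuck-at-0, N8 stuck-at-0} — 4 in all.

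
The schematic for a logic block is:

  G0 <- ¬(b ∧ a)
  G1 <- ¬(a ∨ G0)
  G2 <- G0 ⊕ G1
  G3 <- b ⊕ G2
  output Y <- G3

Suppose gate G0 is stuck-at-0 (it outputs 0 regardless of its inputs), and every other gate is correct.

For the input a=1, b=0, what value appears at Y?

0

Propagate with G0 forced: G0=0 [stuck-at-0], G1=0, G2=0, G3=0.
So Y = 0. (Without the fault it would be 1.)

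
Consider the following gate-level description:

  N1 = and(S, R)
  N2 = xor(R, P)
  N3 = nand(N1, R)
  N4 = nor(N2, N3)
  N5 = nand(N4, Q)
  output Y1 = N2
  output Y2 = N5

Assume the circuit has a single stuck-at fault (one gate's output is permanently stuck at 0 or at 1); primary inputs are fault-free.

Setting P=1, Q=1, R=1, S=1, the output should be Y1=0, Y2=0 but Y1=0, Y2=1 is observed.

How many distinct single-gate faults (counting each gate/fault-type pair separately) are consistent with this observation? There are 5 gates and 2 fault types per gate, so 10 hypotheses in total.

4

Fault-free: N1=1, N2=0, N3=0, N4=1, N5=0 → Y1=0, Y2=0. Observed Y1=0, Y2=1.
  N1 stuck-at-0: output Y1=0, Y2=1 ✓
  N1 stuck-at-1: output Y1=0, Y2=0 ✗
  N2 stuck-at-0: output Y1=0, Y2=0 ✗
  N2 stuck-at-1: output Y1=1, Y2=1 ✗
  N3 stuck-at-0: output Y1=0, Y2=0 ✗
  N3 stuck-at-1: output Y1=0, Y2=1 ✓
  N4 stuck-at-0: output Y1=0, Y2=1 ✓
  N4 stuck-at-1: output Y1=0, Y2=0 ✗
  N5 stuck-at-0: output Y1=0, Y2=0 ✗
  N5 stuck-at-1: output Y1=0, Y2=1 ✓
Consistent faults: {N1 stuck-at-0, N3 stuck-at-1, N4 stuck-at-0, N5 stuck-at-1} — 4 in all.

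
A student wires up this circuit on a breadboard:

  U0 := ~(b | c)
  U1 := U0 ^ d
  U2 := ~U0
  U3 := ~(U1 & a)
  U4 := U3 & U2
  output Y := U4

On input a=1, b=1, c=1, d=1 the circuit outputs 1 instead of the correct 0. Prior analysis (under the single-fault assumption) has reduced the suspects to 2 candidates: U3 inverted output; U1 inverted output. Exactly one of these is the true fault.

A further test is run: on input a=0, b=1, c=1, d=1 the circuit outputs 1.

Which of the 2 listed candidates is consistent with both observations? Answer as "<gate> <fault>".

Evaluate each candidate on input a=0, b=1, c=1, d=1:
  U3 inverted output: U0=0, U1=1, U2=1, U3=0 [inverted output], U4=0 → 0 — eliminated
  U1 inverted output: U0=0, U1=0 [inverted output], U2=1, U3=1, U4=1 → 1 — matches
Only U1 inverted output reproduces the observed 1.

U1 inverted output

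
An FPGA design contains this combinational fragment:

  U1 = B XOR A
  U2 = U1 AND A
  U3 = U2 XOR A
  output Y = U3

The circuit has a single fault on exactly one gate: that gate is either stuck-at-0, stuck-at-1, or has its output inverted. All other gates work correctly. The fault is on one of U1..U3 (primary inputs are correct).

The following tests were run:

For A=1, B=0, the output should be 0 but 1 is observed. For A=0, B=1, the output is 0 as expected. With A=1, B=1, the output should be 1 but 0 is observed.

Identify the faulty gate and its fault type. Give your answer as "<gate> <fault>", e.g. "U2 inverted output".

U1 inverted output

Fault-free values for test 1 (A=1, B=0): U1=1, U2=1, U3=0, giving Y=0. Observed 1.
Test 1: faults giving observed 1 are {U1 stuck-at-0, U1 inverted output, U2 stuck-at-0, U2 inverted output, U3 stuck-at-1, U3 inverted output}.
Test 2 (A=0, B=1): fault-free U1=1, U2=0, U3=0 → 0; observed 0. Eliminates U2 inverted output, U3 stuck-at-1, U3 inverted output.
Test 3 (A=1, B=1): fault-free U1=0, U2=0, U3=1 → 1; observed 0. Eliminates U1 stuck-at-0, U2 stuck-at-0.
Only U1 inverted output is consistent with every test.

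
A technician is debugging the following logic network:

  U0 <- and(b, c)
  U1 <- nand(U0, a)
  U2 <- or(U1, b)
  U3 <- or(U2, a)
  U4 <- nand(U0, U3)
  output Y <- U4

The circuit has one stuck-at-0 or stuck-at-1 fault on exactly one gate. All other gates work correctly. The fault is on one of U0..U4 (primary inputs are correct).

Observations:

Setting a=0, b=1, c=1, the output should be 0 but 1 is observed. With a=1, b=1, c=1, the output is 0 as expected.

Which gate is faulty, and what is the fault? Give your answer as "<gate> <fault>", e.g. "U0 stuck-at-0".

U2 stuck-at-0

Fault-free values for test 1 (a=0, b=1, c=1): U0=1, U1=1, U2=1, U3=1, U4=0, giving Y=0. Observed 1.
Test 1: faults giving observed 1 are {U0 stuck-at-0, U2 stuck-at-0, U3 stuck-at-0, U4 stuck-at-1}.
Test 2 (a=1, b=1, c=1): fault-free U0=1, U1=0, U2=1, U3=1, U4=0 → 0; observed 0. Eliminates U0 stuck-at-0, U3 stuck-at-0, U4 stuck-at-1.
Only U2 stuck-at-0 is consistent with every test.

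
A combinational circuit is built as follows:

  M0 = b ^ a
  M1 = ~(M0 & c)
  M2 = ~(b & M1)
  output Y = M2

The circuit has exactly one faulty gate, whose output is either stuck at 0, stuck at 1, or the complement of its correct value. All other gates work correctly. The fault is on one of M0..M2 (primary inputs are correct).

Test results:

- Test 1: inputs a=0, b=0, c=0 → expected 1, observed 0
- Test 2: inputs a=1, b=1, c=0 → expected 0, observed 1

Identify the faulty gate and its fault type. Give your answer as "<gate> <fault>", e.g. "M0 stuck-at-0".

Fault-free values for test 1 (a=0, b=0, c=0): M0=0, M1=1, M2=1, giving Y=1. Observed 0.
Test 1: faults giving observed 0 are {M2 stuck-at-0, M2 inverted output}.
Test 2 (a=1, b=1, c=0): fault-free M0=0, M1=1, M2=0 → 0; observed 1. Eliminates M2 stuck-at-0.
Only M2 inverted output is consistent with every test.

M2 inverted output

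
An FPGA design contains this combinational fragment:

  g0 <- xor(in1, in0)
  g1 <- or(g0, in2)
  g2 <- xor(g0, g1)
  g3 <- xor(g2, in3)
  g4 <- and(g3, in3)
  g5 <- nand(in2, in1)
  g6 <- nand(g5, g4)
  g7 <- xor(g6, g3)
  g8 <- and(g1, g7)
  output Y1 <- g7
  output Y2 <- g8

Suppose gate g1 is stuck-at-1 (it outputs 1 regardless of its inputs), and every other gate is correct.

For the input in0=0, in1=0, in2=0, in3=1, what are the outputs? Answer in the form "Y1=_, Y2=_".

Y1=1, Y2=1

Propagate with g1 forced: g0=0, g1=1 [stuck-at-1], g2=1, g3=0, g4=0, g5=1, g6=1, g7=1, g8=1.
So the outputs are Y1=1, Y2=1. (Without the fault they would be Y1=1, Y2=0.)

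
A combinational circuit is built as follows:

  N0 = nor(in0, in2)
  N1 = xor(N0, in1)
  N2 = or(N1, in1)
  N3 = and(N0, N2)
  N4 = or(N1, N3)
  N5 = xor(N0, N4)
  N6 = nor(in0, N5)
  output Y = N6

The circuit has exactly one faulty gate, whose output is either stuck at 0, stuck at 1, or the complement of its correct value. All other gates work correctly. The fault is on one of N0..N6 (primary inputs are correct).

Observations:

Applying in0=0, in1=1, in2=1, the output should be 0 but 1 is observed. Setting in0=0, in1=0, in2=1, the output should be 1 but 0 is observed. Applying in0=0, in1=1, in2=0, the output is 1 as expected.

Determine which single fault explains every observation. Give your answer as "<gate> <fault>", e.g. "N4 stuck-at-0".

Fault-free values for test 1 (in0=0, in1=1, in2=1): N0=0, N1=1, N2=1, N3=0, N4=1, N5=1, N6=0, giving Y=0. Observed 1.
Test 1: faults giving observed 1 are {N0 stuck-at-1, N0 inverted output, N1 stuck-at-0, N1 inverted output, N4 stuck-at-0, N4 inverted output, N5 stuck-at-0, N5 inverted output, N6 stuck-at-1, N6 inverted output}.
Test 2 (in0=0, in1=0, in2=1): fault-free N0=0, N1=0, N2=0, N3=0, N4=0, N5=0, N6=1 → 1; observed 0. Eliminates N0 stuck-at-1, N0 inverted output, N1 stuck-at-0, N4 stuck-at-0, N5 stuck-at-0, N6 stuck-at-1.
Test 3 (in0=0, in1=1, in2=0): fault-free N0=1, N1=0, N2=1, N3=1, N4=1, N5=0, N6=1 → 1; observed 1. Eliminates N4 inverted output, N5 inverted output, N6 inverted output.
Only N1 inverted output is consistent with every test.

N1 inverted output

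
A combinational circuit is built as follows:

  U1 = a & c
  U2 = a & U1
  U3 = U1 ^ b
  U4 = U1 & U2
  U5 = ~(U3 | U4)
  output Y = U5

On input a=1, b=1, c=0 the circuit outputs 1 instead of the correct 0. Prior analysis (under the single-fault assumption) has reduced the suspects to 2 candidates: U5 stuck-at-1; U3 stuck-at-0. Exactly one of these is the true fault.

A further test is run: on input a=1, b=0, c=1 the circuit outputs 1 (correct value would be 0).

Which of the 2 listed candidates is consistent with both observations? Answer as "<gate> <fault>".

U5 stuck-at-1

Evaluate each candidate on input a=1, b=0, c=1:
  U5 stuck-at-1: U1=1, U2=1, U3=1, U4=1, U5=1 [stuck-at-1] → 1 — matches
  U3 stuck-at-0: U1=1, U2=1, U3=0 [stuck-at-0], U4=1, U5=0 → 0 — eliminated
Only U5 stuck-at-1 reproduces the observed 1.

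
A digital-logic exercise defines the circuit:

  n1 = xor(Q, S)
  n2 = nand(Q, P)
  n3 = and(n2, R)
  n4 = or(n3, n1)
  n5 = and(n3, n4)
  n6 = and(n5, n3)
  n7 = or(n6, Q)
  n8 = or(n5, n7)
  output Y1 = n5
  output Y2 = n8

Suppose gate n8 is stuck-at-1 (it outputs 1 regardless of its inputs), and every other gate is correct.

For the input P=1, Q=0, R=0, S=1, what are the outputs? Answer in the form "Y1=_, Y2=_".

Propagate with n8 forced: n1=1, n2=1, n3=0, n4=1, n5=0, n6=0, n7=0, n8=1 [stuck-at-1].
So the outputs are Y1=0, Y2=1. (Without the fault they would be Y1=0, Y2=0.)

Y1=0, Y2=1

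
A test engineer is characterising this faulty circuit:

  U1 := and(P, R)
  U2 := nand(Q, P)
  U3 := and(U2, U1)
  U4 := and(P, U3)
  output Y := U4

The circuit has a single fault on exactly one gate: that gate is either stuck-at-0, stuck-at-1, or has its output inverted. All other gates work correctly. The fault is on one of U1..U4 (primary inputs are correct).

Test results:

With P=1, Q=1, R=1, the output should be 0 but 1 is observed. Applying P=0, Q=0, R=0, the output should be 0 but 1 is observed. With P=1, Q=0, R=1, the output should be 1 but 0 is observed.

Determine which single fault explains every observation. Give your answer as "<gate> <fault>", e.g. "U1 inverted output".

U4 inverted output

Fault-free values for test 1 (P=1, Q=1, R=1): U1=1, U2=0, U3=0, U4=0, giving Y=0. Observed 1.
Test 1: faults giving observed 1 are {U2 stuck-at-1, U2 inverted output, U3 stuck-at-1, U3 inverted output, U4 stuck-at-1, U4 inverted output}.
Test 2 (P=0, Q=0, R=0): fault-free U1=0, U2=1, U3=0, U4=0 → 0; observed 1. Eliminates U2 stuck-at-1, U2 inverted output, U3 stuck-at-1, U3 inverted output.
Test 3 (P=1, Q=0, R=1): fault-free U1=1, U2=1, U3=1, U4=1 → 1; observed 0. Eliminates U4 stuck-at-1.
Only U4 inverted output is consistent with every test.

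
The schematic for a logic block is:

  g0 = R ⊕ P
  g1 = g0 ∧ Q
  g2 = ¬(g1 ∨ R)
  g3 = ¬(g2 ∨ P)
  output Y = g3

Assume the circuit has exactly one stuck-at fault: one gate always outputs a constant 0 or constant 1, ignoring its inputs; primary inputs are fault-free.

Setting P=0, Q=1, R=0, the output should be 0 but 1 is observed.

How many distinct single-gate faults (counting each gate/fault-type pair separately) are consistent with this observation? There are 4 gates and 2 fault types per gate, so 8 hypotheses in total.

4

Fault-free: g0=0, g1=0, g2=1, g3=0 → 0. Observed 1.
  g0 stuck-at-0: output 0 ✗
  g0 stuck-at-1: output 1 ✓
  g1 stuck-at-0: output 0 ✗
  g1 stuck-at-1: output 1 ✓
  g2 stuck-at-0: output 1 ✓
  g2 stuck-at-1: output 0 ✗
  g3 stuck-at-0: output 0 ✗
  g3 stuck-at-1: output 1 ✓
Consistent faults: {g0 stuck-at-1, g1 stuck-at-1, g2 stuck-at-0, g3 stuck-at-1} — 4 in all.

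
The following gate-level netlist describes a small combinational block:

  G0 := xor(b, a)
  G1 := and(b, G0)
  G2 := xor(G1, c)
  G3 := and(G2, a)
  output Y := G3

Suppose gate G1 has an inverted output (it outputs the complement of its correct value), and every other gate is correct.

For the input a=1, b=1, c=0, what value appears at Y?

Propagate with G1 forced: G0=0, G1=1 [inverted output], G2=1, G3=1.
So Y = 1. (Without the fault it would be 0.)

1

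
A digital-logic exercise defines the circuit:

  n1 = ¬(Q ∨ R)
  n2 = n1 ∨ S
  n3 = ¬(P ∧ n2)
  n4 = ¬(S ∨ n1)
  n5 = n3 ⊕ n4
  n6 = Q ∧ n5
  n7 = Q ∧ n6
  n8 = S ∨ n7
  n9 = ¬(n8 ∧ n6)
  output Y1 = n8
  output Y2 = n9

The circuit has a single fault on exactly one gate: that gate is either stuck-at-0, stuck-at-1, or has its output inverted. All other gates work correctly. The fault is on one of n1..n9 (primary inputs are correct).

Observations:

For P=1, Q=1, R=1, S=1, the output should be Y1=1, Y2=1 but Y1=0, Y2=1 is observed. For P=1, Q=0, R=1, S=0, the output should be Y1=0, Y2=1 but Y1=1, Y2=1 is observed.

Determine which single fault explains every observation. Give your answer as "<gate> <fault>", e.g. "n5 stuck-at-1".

n8 inverted output

Fault-free values for test 1 (P=1, Q=1, R=1, S=1): n1=0, n2=1, n3=0, n4=0, n5=0, n6=0, n7=0, n8=1, n9=1, giving Y1=1, Y2=1. Observed Y1=0, Y2=1.
Test 1: faults giving observed Y1=0, Y2=1 are {n8 stuck-at-0, n8 inverted output}.
Test 2 (P=1, Q=0, R=1, S=0): fault-free n1=0, n2=0, n3=1, n4=1, n5=0, n6=0, n7=0, n8=0, n9=1 → Y1=0, Y2=1; observed Y1=1, Y2=1. Eliminates n8 stuck-at-0.
Only n8 inverted output is consistent with every test.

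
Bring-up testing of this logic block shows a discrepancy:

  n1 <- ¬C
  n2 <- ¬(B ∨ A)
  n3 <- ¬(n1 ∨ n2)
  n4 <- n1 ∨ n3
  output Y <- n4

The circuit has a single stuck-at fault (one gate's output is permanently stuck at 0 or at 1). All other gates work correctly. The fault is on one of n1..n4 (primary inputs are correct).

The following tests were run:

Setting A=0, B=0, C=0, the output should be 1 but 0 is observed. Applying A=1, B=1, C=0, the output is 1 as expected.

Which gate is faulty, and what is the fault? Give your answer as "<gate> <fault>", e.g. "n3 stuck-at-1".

n1 stuck-at-0

Fault-free values for test 1 (A=0, B=0, C=0): n1=1, n2=1, n3=0, n4=1, giving Y=1. Observed 0.
Test 1: faults giving observed 0 are {n1 stuck-at-0, n4 stuck-at-0}.
Test 2 (A=1, B=1, C=0): fault-free n1=1, n2=0, n3=0, n4=1 → 1; observed 1. Eliminates n4 stuck-at-0.
Only n1 stuck-at-0 is consistent with every test.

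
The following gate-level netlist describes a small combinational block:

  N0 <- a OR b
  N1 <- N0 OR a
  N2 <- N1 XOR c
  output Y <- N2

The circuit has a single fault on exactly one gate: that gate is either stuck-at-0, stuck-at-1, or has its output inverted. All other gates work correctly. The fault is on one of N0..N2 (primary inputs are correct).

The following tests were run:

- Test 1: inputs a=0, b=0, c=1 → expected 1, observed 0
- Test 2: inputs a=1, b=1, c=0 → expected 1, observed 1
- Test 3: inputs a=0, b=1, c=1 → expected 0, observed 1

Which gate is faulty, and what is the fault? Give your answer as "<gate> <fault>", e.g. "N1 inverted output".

N0 inverted output

Fault-free values for test 1 (a=0, b=0, c=1): N0=0, N1=0, N2=1, giving Y=1. Observed 0.
Test 1: faults giving observed 0 are {N0 stuck-at-1, N0 inverted output, N1 stuck-at-1, N1 inverted output, N2 stuck-at-0, N2 inverted output}.
Test 2 (a=1, b=1, c=0): fault-free N0=1, N1=1, N2=1 → 1; observed 1. Eliminates N1 inverted output, N2 stuck-at-0, N2 inverted output.
Test 3 (a=0, b=1, c=1): fault-free N0=1, N1=1, N2=0 → 0; observed 1. Eliminates N0 stuck-at-1, N1 stuck-at-1.
Only N0 inverted output is consistent with every test.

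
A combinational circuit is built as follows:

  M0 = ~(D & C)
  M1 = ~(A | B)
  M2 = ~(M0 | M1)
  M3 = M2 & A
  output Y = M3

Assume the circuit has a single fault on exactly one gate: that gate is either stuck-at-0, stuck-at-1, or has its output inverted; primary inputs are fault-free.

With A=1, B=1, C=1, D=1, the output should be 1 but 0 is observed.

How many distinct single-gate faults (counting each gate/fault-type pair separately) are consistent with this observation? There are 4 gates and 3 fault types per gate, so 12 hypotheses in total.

8

Fault-free: M0=0, M1=0, M2=1, M3=1 → 1. Observed 0.
  M0 stuck-at-0: output 1 ✗
  M0 stuck-at-1: output 0 ✓
  M0 inverted output: output 0 ✓
  M1 stuck-at-0: output 1 ✗
  M1 stuck-at-1: output 0 ✓
  M1 inverted output: output 0 ✓
  M2 stuck-at-0: output 0 ✓
  M2 stuck-at-1: output 1 ✗
  M2 inverted output: output 0 ✓
  M3 stuck-at-0: output 0 ✓
  M3 stuck-at-1: output 1 ✗
  M3 inverted output: output 0 ✓
Consistent faults: {M0 stuck-at-1, M0 inverted output, M1 stuck-at-1, M1 inverted output, M2 stuck-at-0, M2 inverted output, M3 stuck-at-0, M3 inverted output} — 8 in all.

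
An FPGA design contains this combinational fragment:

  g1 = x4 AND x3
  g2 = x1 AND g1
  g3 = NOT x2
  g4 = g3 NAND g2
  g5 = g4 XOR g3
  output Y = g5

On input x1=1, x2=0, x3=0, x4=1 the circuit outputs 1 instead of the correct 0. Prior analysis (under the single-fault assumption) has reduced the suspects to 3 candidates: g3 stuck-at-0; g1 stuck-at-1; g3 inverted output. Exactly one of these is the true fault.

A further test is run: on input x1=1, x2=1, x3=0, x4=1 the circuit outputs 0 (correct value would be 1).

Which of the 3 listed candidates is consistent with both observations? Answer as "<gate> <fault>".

Evaluate each candidate on input x1=1, x2=1, x3=0, x4=1:
  g3 stuck-at-0: g1=0, g2=0, g3=0 [stuck-at-0], g4=1, g5=1 → 1 — eliminated
  g1 stuck-at-1: g1=1 [stuck-at-1], g2=1, g3=0, g4=1, g5=1 → 1 — eliminated
  g3 inverted output: g1=0, g2=0, g3=1 [inverted output], g4=1, g5=0 → 0 — matches
Only g3 inverted output reproduces the observed 0.

g3 inverted output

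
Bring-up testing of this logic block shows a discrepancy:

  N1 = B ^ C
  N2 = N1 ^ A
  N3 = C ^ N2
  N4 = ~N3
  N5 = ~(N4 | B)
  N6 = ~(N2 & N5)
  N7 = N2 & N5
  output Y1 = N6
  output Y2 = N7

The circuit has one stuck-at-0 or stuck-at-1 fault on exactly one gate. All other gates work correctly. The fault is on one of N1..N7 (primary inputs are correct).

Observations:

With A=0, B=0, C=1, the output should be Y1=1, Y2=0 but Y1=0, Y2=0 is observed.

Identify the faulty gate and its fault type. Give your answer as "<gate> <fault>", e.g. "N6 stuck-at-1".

Fault-free values for test 1 (A=0, B=0, C=1): N1=1, N2=1, N3=0, N4=1, N5=0, N6=1, N7=0, giving Y1=1, Y2=0. Observed Y1=0, Y2=0.
Test 1: faults giving observed Y1=0, Y2=0 are {N6 stuck-at-0}.
Only N6 stuck-at-0 is consistent with every test.

N6 stuck-at-0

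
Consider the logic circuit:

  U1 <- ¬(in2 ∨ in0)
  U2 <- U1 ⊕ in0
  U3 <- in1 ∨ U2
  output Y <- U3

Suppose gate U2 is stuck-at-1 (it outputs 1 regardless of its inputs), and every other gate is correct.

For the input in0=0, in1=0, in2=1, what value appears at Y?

Propagate with U2 forced: U1=0, U2=1 [stuck-at-1], U3=1.
So Y = 1. (Without the fault it would be 0.)

1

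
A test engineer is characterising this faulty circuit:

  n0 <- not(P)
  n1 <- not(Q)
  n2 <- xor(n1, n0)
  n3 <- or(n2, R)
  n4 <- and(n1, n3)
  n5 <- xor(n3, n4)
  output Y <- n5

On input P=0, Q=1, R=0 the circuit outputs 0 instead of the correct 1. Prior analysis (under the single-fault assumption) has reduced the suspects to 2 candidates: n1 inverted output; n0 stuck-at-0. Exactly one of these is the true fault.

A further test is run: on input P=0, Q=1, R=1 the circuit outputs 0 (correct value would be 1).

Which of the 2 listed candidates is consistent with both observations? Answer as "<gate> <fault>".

n1 inverted output

Evaluate each candidate on input P=0, Q=1, R=1:
  n1 inverted output: n0=1, n1=1 [inverted output], n2=0, n3=1, n4=1, n5=0 → 0 — matches
  n0 stuck-at-0: n0=0 [stuck-at-0], n1=0, n2=0, n3=1, n4=0, n5=1 → 1 — eliminated
Only n1 inverted output reproduces the observed 0.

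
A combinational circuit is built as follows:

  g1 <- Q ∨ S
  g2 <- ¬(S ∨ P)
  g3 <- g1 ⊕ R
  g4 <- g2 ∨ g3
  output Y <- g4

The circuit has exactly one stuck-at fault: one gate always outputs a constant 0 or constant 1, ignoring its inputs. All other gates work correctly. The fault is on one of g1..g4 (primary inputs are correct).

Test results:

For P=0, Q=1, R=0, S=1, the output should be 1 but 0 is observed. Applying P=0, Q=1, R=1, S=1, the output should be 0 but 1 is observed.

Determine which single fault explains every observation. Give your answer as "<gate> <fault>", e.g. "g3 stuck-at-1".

Fault-free values for test 1 (P=0, Q=1, R=0, S=1): g1=1, g2=0, g3=1, g4=1, giving Y=1. Observed 0.
Test 1: faults giving observed 0 are {g1 stuck-at-0, g3 stuck-at-0, g4 stuck-at-0}.
Test 2 (P=0, Q=1, R=1, S=1): fault-free g1=1, g2=0, g3=0, g4=0 → 0; observed 1. Eliminates g3 stuck-at-0, g4 stuck-at-0.
Only g1 stuck-at-0 is consistent with every test.

g1 stuck-at-0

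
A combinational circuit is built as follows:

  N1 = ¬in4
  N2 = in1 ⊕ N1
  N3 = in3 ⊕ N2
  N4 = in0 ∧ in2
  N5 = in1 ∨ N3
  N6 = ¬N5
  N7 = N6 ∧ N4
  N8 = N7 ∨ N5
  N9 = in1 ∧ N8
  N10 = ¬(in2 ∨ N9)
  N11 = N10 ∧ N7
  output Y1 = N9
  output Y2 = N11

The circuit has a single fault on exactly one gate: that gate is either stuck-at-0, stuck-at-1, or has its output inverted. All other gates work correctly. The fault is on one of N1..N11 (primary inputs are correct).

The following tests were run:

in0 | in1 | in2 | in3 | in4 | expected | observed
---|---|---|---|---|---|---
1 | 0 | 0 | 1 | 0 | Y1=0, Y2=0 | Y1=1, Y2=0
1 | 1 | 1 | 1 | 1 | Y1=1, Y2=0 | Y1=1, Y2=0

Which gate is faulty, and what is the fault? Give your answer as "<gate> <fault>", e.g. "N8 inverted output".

N9 stuck-at-1

Fault-free values for test 1 (in0=1, in1=0, in2=0, in3=1, in4=0): N1=1, N2=1, N3=0, N4=0, N5=0, N6=1, N7=0, N8=0, N9=0, N10=1, N11=0, giving Y1=0, Y2=0. Observed Y1=1, Y2=0.
Test 1: faults giving observed Y1=1, Y2=0 are {N9 stuck-at-1, N9 inverted output}.
Test 2 (in0=1, in1=1, in2=1, in3=1, in4=1): fault-free N1=0, N2=1, N3=0, N4=1, N5=1, N6=0, N7=0, N8=1, N9=1, N10=0, N11=0 → Y1=1, Y2=0; observed Y1=1, Y2=0. Eliminates N9 inverted output.
Only N9 stuck-at-1 is consistent with every test.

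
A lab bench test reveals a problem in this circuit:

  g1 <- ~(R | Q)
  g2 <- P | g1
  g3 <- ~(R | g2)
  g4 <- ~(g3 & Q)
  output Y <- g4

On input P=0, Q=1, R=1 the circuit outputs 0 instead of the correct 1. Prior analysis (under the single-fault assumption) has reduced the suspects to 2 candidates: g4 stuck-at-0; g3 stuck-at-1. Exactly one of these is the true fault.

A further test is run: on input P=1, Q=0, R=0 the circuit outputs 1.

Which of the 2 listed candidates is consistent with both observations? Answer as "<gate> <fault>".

g3 stuck-at-1

Evaluate each candidate on input P=1, Q=0, R=0:
  g4 stuck-at-0: g1=1, g2=1, g3=0, g4=0 [stuck-at-0] → 0 — eliminated
  g3 stuck-at-1: g1=1, g2=1, g3=1 [stuck-at-1], g4=1 → 1 — matches
Only g3 stuck-at-1 reproduces the observed 1.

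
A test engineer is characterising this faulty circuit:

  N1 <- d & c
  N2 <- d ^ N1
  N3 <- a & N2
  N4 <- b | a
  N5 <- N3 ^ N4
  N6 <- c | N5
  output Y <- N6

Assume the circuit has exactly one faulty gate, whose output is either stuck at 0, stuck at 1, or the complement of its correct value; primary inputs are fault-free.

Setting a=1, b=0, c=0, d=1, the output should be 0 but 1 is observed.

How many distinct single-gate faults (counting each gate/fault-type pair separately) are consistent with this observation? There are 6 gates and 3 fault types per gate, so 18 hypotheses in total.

12

Fault-free: N1=0, N2=1, N3=1, N4=1, N5=0, N6=0 → 0. Observed 1.
  N1: stuck-at-1, inverted output ✓; others ✗
  N2: stuck-at-0, inverted output ✓; others ✗
  N3: stuck-at-0, inverted output ✓; others ✗
  N4: stuck-at-0, inverted output ✓; others ✗
  N5: stuck-at-1, inverted output ✓; others ✗
  N6: stuck-at-1, inverted output ✓; others ✗
Consistent faults: {N1 stuck-at-1, N1 inverted output, N2 stuck-at-0, N2 inverted output, N3 stuck-at-0, N3 inverted output, N4 stuck-at-0, N4 inverted output, N5 stuck-at-1, N5 inverted output, N6 stuck-at-1, N6 inverted output} — 12 in all.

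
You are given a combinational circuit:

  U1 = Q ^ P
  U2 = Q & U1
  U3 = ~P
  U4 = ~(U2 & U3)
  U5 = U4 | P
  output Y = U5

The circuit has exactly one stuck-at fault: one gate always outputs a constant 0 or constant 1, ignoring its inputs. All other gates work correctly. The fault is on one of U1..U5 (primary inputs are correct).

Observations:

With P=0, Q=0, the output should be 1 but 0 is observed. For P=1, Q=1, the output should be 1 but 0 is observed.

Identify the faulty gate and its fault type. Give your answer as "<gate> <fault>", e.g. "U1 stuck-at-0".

Fault-free values for test 1 (P=0, Q=0): U1=0, U2=0, U3=1, U4=1, U5=1, giving Y=1. Observed 0.
Test 1: faults giving observed 0 are {U2 stuck-at-1, U4 stuck-at-0, U5 stuck-at-0}.
Test 2 (P=1, Q=1): fault-free U1=0, U2=0, U3=0, U4=1, U5=1 → 1; observed 0. Eliminates U2 stuck-at-1, U4 stuck-at-0.
Only U5 stuck-at-0 is consistent with every test.

U5 stuck-at-0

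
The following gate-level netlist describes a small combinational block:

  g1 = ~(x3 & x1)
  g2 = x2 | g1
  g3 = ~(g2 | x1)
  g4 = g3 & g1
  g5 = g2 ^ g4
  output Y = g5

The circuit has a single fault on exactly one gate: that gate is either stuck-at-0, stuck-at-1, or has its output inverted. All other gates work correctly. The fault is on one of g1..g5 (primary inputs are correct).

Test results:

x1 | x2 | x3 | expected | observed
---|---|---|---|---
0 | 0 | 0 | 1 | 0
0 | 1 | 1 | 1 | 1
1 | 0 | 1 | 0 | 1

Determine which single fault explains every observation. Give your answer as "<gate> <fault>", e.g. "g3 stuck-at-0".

Fault-free values for test 1 (x1=0, x2=0, x3=0): g1=1, g2=1, g3=0, g4=0, g5=1, giving Y=1. Observed 0.
Test 1: faults giving observed 0 are {g1 stuck-at-0, g1 inverted output, g3 stuck-at-1, g3 inverted output, g4 stuck-at-1, g4 inverted output, g5 stuck-at-0, g5 inverted output}.
Test 2 (x1=0, x2=1, x3=1): fault-free g1=1, g2=1, g3=0, g4=0, g5=1 → 1; observed 1. Eliminates g3 stuck-at-1, g3 inverted output, g4 stuck-at-1, g4 inverted output, g5 stuck-at-0, g5 inverted output.
Test 3 (x1=1, x2=0, x3=1): fault-free g1=0, g2=0, g3=0, g4=0, g5=0 → 0; observed 1. Eliminates g1 stuck-at-0.
Only g1 inverted output is consistent with every test.

g1 inverted output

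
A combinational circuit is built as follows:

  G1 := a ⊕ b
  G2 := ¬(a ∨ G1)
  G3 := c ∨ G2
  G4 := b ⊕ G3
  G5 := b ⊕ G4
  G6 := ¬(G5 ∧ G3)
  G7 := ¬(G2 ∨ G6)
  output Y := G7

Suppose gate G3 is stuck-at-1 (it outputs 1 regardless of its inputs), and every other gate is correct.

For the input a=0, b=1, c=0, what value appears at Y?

Propagate with G3 forced: G1=1, G2=0, G3=1 [stuck-at-1], G4=0, G5=1, G6=0, G7=1.
So Y = 1. (Without the fault it would be 0.)

1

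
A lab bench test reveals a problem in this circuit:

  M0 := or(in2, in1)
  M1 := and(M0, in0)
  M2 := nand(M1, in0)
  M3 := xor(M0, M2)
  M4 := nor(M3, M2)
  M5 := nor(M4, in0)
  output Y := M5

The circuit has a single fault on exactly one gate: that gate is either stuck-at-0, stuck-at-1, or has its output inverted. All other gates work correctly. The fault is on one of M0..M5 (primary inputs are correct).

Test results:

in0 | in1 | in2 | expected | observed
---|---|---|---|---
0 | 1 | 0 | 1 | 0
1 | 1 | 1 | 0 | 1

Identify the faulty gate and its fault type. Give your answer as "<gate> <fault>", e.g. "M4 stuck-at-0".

Fault-free values for test 1 (in0=0, in1=1, in2=0): M0=1, M1=0, M2=1, M3=0, M4=0, M5=1, giving Y=1. Observed 0.
Test 1: faults giving observed 0 are {M4 stuck-at-1, M4 inverted output, M5 stuck-at-0, M5 inverted output}.
Test 2 (in0=1, in1=1, in2=1): fault-free M0=1, M1=1, M2=0, M3=1, M4=0, M5=0 → 0; observed 1. Eliminates M4 stuck-at-1, M4 inverted output, M5 stuck-at-0.
Only M5 inverted output is consistent with every test.

M5 inverted output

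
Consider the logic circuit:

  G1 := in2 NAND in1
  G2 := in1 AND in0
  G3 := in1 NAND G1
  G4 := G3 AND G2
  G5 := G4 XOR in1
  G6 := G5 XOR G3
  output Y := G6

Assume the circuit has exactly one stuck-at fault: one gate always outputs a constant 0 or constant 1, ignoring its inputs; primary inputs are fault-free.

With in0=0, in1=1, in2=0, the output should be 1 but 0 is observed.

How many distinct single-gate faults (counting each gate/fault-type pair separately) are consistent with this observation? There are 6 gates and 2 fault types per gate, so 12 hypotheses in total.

5

Fault-free: G1=1, G2=0, G3=0, G4=0, G5=1, G6=1 → 1. Observed 0.
  G1 stuck-at-0: output 0 ✓
  G1 stuck-at-1: output 1 ✗
  G2 stuck-at-0: output 1 ✗
  G2 stuck-at-1: output 1 ✗
  G3 stuck-at-0: output 1 ✗
  G3 stuck-at-1: output 0 ✓
  G4 stuck-at-0: output 1 ✗
  G4 stuck-at-1: output 0 ✓
  G5 stuck-at-0: output 0 ✓
  G5 stuck-at-1: output 1 ✗
  G6 stuck-at-0: output 0 ✓
  G6 stuck-at-1: output 1 ✗
Consistent faults: {G1 stuck-at-0, G3 stuck-at-1, G4 stuck-at-1, G5 stuck-at-0, G6 stuck-at-0} — 5 in all.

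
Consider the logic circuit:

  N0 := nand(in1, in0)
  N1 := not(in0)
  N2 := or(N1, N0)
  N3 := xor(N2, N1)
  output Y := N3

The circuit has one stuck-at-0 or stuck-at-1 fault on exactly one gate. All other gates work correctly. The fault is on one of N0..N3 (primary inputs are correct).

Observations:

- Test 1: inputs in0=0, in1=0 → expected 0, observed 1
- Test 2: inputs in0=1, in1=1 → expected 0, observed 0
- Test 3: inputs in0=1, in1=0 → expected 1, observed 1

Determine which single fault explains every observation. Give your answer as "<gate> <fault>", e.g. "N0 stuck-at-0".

Fault-free values for test 1 (in0=0, in1=0): N0=1, N1=1, N2=1, N3=0, giving Y=0. Observed 1.
Test 1: faults giving observed 1 are {N1 stuck-at-0, N2 stuck-at-0, N3 stuck-at-1}.
Test 2 (in0=1, in1=1): fault-free N0=0, N1=0, N2=0, N3=0 → 0; observed 0. Eliminates N3 stuck-at-1.
Test 3 (in0=1, in1=0): fault-free N0=1, N1=0, N2=1, N3=1 → 1; observed 1. Eliminates N2 stuck-at-0.
Only N1 stuck-at-0 is consistent with every test.

N1 stuck-at-0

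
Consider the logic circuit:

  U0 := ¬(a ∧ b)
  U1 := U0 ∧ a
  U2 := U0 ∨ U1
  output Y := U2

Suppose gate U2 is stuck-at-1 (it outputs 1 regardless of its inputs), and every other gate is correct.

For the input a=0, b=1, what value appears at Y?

1

Propagate with U2 forced: U0=1, U1=0, U2=1 [stuck-at-1].
So Y = 1. (Same as the fault-free value — the fault is masked on this input.)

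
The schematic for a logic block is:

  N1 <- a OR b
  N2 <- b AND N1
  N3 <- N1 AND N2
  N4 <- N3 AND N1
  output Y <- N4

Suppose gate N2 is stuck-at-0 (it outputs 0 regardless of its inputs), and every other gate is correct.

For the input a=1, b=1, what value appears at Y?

0

Propagate with N2 forced: N1=1, N2=0 [stuck-at-0], N3=0, N4=0.
So Y = 0. (Without the fault it would be 1.)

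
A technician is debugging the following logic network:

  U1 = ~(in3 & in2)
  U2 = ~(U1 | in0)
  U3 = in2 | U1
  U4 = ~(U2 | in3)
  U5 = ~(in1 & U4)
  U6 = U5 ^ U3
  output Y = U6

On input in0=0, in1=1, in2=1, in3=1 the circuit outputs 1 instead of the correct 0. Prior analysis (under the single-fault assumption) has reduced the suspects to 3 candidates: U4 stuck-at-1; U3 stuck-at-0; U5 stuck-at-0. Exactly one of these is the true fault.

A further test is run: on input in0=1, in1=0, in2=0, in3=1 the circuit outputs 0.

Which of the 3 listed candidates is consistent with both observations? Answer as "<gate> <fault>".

U4 stuck-at-1

Evaluate each candidate on input in0=1, in1=0, in2=0, in3=1:
  U4 stuck-at-1: U1=1, U2=0, U3=1, U4=1 [stuck-at-1], U5=1, U6=0 → 0 — matches
  U3 stuck-at-0: U1=1, U2=0, U3=0 [stuck-at-0], U4=0, U5=1, U6=1 → 1 — eliminated
  U5 stuck-at-0: U1=1, U2=0, U3=1, U4=0, U5=0 [stuck-at-0], U6=1 → 1 — eliminated
Only U4 stuck-at-1 reproduces the observed 0.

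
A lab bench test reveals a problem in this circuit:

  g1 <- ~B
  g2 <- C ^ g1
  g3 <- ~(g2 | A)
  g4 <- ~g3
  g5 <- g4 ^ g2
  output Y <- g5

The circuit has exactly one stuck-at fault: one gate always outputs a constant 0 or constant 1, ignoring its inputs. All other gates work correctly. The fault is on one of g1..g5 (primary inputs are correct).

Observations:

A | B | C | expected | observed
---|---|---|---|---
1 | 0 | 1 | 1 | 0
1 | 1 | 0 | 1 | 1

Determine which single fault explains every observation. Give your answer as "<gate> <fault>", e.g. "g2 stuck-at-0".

Fault-free values for test 1 (A=1, B=0, C=1): g1=1, g2=0, g3=0, g4=1, g5=1, giving Y=1. Observed 0.
Test 1: faults giving observed 0 are {g1 stuck-at-0, g2 stuck-at-1, g3 stuck-at-1, g4 stuck-at-0, g5 stuck-at-0}.
Test 2 (A=1, B=1, C=0): fault-free g1=0, g2=0, g3=0, g4=1, g5=1 → 1; observed 1. Eliminates g2 stuck-at-1, g3 stuck-at-1, g4 stuck-at-0, g5 stuck-at-0.
Only g1 stuck-at-0 is consistent with every test.

g1 stuck-at-0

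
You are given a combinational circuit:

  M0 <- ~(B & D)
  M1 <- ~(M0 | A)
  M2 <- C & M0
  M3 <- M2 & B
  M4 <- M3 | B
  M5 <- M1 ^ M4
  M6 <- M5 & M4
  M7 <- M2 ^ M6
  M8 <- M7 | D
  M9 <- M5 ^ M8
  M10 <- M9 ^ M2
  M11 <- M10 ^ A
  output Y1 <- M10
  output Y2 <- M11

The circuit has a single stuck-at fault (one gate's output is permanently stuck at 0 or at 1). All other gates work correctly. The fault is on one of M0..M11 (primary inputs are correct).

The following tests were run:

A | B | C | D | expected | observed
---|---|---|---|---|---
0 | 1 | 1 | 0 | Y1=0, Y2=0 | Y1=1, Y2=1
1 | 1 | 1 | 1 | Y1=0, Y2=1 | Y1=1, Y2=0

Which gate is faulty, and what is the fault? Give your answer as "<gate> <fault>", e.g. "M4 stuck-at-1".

M10 stuck-at-1

Fault-free values for test 1 (A=0, B=1, C=1, D=0): M0=1, M1=0, M2=1, M3=1, M4=1, M5=1, M6=1, M7=0, M8=0, M9=1, M10=0, M11=0, giving Y1=0, Y2=0. Observed Y1=1, Y2=1.
Test 1: faults giving observed Y1=1, Y2=1 are {M6 stuck-at-0, M7 stuck-at-1, M8 stuck-at-1, M9 stuck-at-0, M10 stuck-at-1}.
Test 2 (A=1, B=1, C=1, D=1): fault-free M0=0, M1=0, M2=0, M3=0, M4=1, M5=1, M6=1, M7=1, M8=1, M9=0, M10=0, M11=1 → Y1=0, Y2=1; observed Y1=1, Y2=0. Eliminates M6 stuck-at-0, M7 stuck-at-1, M8 stuck-at-1, M9 stuck-at-0.
Only M10 stuck-at-1 is consistent with every test.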